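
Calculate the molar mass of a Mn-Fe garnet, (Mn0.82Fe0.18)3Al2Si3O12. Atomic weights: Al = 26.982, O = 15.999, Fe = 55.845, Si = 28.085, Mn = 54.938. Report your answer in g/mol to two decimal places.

495.51 g/mol

The formula mass is the sum 2.46·54.938 + 0.54·55.845 + 2·26.982 + 3·28.085 + 12·15.999.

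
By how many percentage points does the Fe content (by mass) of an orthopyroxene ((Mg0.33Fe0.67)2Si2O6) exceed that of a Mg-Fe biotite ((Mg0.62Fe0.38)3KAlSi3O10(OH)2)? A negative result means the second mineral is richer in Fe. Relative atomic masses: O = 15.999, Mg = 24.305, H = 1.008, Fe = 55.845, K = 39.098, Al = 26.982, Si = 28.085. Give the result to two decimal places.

16.74 percentage points

M((Mg0.33Fe0.67)2Si2O6) = 243.038 g/mol, so wt% Fe = 74.832/243.038 × 100 = 30.79%.
M((Mg0.62Fe0.38)3KAlSi3O10(OH)2) = 453.210 g/mol, so wt% Fe = 63.663/453.210 × 100 = 14.05%.
30.79 − 14.05 = 16.74 pp.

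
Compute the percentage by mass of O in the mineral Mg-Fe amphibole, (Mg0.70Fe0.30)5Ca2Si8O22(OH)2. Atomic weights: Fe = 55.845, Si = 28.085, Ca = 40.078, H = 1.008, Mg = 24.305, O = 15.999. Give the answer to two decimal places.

44.67 weight percent

Molar mass of (Mg0.70Fe0.30)5Ca2Si8O22(OH)2: 3.50×24.305 + 1.50×55.845 + 2×40.078 + 8×28.085 + 24×15.999 + 2×1.008 = 859.663 g/mol.
Mass of O per formula unit: 24 × 15.999 = 383.976 g.
Weight fraction O = 383.976 / 859.663 = 0.4467.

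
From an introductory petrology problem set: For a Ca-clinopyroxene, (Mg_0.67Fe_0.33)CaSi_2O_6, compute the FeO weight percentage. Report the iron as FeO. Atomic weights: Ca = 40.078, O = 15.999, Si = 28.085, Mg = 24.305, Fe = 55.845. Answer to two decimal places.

10.45 wt%

Formula mass = 226.955 g/mol.
0.33 Fe → 0.3300 mol FeO per formula unit; M(FeO) = 71.844, so FeO mass = 23.709 g.
23.709/226.955 × 100 = 10.45 wt%.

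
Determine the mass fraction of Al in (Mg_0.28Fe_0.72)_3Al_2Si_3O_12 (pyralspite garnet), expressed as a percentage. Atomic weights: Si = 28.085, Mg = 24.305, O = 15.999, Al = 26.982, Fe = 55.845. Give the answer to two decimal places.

M((Mg_0.28Fe_0.72)_3Al_2Si_3O_12) = 471.248 g/mol.
Al contributes 2 × 26.982 = 53.964 g per mole.
53.964/471.248 = 0.1145 → 11.45%.

11.45 wt%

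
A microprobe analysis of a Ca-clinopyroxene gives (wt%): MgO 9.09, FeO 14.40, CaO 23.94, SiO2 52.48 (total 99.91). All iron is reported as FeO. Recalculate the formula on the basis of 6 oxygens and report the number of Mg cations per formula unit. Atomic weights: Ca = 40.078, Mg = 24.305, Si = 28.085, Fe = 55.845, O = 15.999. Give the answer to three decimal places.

MgO: 9.09/40.304 = 0.22554 mol → 0.22554 mol Mg, 0.22554 mol O.
FeO: 14.40/71.844 = 0.20043 mol → 0.20043 mol Fe, 0.20043 mol O.
CaO: 23.94/56.077 = 0.42691 mol → 0.42691 mol Ca, 0.42691 mol O.
SiO2: 52.48/60.083 = 0.87346 mol → 0.87346 mol Si, 1.74692 mol O.
Total oxygen = 2.59980 mol. Normalization factor = 6/2.59980 = 2.30787.
Mg per 6 O = 0.22554 × 2.30787 = 0.521.

0.521 Mg apfu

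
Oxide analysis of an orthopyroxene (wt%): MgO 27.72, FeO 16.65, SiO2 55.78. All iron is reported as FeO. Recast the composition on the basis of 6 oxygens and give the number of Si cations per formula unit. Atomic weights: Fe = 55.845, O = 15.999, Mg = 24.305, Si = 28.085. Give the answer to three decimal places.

2.006 Si apfu

MgO (M=40.304): mol = 0.68777; Mg = 0.68777, O = 0.68777.
FeO (M=71.844): mol = 0.23175; Fe = 0.23175, O = 0.23175.
SiO2 (M=60.083): mol = 0.92838; Si = 0.92838, O = 1.85676.
ΣO = 2.77628; factor = 6/ΣO = 2.16117.
Si apfu = 0.92838 × 2.16117 = 2.006.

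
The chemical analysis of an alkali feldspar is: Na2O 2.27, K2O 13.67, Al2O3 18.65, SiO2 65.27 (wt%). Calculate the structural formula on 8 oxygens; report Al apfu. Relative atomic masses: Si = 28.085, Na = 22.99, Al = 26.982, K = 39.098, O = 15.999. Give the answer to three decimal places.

Na2O (M=61.979): mol = 0.03663; Na = 0.07326, O = 0.03663.
K2O (M=94.195): mol = 0.14512; K = 0.29024, O = 0.14512.
Al2O3 (M=101.961): mol = 0.18291; Al = 0.36582, O = 0.54873.
SiO2 (M=60.083): mol = 1.08633; Si = 1.08633, O = 2.17266.
ΣO = 2.90314; factor = 8/ΣO = 2.75564.
Al apfu = 0.36582 × 2.75564 = 1.008.

1.008 Al apfu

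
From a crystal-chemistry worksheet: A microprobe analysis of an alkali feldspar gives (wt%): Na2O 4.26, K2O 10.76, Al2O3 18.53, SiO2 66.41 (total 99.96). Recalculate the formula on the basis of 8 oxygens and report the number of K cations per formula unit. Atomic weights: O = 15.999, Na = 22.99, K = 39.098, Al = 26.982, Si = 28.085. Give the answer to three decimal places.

4.26 wt% Na2O ÷ 61.979 g/mol = 0.06873 mol, giving 0.13746 Na and 0.06873 O.
10.76 wt% K2O ÷ 94.195 g/mol = 0.11423 mol, giving 0.22846 K and 0.11423 O.
18.53 wt% Al2O3 ÷ 101.961 g/mol = 0.18174 mol, giving 0.36348 Al and 0.54522 O.
66.41 wt% SiO2 ÷ 60.083 g/mol = 1.10530 mol, giving 1.10530 Si and 2.21060 O.
Oxygen sums to 2.93878; scaling by 8/2.93878 = 2.72222 puts the formula on 8 O.
K: 0.22846 × 2.72222 = 0.622 atoms per formula unit.

0.622 K apfu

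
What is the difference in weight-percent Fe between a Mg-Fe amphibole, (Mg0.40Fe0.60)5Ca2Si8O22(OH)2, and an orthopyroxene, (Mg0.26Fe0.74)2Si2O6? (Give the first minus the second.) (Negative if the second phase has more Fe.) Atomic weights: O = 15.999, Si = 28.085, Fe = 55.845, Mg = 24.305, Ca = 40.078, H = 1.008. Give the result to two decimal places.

-14.93 percentage points

First mineral: 167.535 g Fe in 906.973 g formula = 18.47 wt% Fe.
Second mineral: 82.651 g Fe in 247.453 g formula = 33.40 wt% Fe.
18.47% − 33.40% gives a difference of -14.93 percentage points.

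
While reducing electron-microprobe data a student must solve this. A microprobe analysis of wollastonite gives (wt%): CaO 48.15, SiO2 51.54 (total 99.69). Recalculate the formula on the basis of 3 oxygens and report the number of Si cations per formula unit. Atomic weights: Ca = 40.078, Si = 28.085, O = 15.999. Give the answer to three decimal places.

CaO: 48.15/56.077 = 0.85864 mol → 0.85864 mol Ca, 0.85864 mol O.
SiO2: 51.54/60.083 = 0.85781 mol → 0.85781 mol Si, 1.71562 mol O.
Total oxygen = 2.57426 mol. Normalization factor = 3/2.57426 = 1.16538.
Si per 3 O = 0.85781 × 1.16538 = 1.000.

1.000 Si apfu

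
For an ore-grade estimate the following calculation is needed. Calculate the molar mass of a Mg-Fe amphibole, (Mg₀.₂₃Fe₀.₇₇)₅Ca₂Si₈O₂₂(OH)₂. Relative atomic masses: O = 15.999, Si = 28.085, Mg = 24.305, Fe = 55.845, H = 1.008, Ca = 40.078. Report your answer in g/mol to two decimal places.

The formula mass is the sum 1.15(24.305) + 3.85(55.845) + 2(40.078) + 8(28.085) + 24(15.999) + 2(1.008).

933.78 g/mol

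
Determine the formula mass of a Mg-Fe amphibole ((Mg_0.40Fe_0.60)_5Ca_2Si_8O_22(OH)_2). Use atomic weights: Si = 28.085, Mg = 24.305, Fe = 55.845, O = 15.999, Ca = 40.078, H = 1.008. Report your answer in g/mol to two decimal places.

Mg: 2 × 24.305 = 48.6100
Fe: 3 × 55.845 = 167.5350
Ca: 2 × 40.078 = 80.1560
Si: 8 × 28.085 = 224.6800
O: 24 × 15.999 = 383.9760
H: 2 × 1.008 = 2.0160
Summing the contributions gives the formula mass.

906.97 g/mol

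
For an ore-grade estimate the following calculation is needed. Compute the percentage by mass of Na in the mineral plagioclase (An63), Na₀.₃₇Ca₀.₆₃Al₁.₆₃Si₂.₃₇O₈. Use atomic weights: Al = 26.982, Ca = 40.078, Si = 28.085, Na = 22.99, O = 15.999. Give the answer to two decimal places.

Formula mass = 0.37×22.99 + 0.63×40.078 + 1.63×26.982 + 2.37×28.085 + 8×15.999 = 272.290 g/mol, of which 8.506 g is Na.
So Na makes up 8.506/272.290 = 0.0312 of the mass, i.e. 3.12%.

3.12 wt%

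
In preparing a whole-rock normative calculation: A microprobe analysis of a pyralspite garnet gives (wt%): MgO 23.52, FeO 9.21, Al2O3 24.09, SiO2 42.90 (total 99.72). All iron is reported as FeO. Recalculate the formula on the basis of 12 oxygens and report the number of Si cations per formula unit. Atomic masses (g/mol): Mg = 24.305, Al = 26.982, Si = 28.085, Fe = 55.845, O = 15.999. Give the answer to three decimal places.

3.008 Si apfu

MgO: 23.52/40.304 = 0.58356 mol → 0.58356 mol Mg, 0.58356 mol O.
FeO: 9.21/71.844 = 0.12819 mol → 0.12819 mol Fe, 0.12819 mol O.
Al2O3: 24.09/101.961 = 0.23627 mol → 0.47254 mol Al, 0.70881 mol O.
SiO2: 42.90/60.083 = 0.71401 mol → 0.71401 mol Si, 1.42802 mol O.
Total oxygen = 2.84858 mol. Normalization factor = 12/2.84858 = 4.21263.
Si per 12 O = 0.71401 × 4.21263 = 3.008.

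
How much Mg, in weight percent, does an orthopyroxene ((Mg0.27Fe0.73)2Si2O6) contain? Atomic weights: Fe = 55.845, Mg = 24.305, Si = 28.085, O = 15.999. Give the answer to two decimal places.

Molar mass of (Mg0.27Fe0.73)2Si2O6: 0.54×24.305 + 1.46×55.845 + 2×28.085 + 6×15.999 = 246.822 g/mol.
Mass of Mg per formula unit: 0.54 × 24.305 = 13.125 g.
Weight fraction Mg = 13.125 / 246.822 = 0.0532.

5.32 weight percent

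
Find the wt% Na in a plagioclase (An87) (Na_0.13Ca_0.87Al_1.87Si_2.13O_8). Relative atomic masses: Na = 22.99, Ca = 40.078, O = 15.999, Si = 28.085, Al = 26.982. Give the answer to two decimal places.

1.08 mass %

Formula mass = 0.13·22.99 + 0.87·40.078 + 1.87·26.982 + 2.13·28.085 + 8·15.999 = 276.126 g/mol, of which 2.989 g is Na.
So Na makes up 2.989/276.126 = 0.0108 of the mass, i.e. 1.08%.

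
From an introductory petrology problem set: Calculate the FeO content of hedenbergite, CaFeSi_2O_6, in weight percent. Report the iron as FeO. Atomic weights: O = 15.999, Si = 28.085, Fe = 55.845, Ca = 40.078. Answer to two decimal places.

28.96 wt%

M(CaFeSi_2O_6) = 248.087 g/mol; M(FeO) = 71.844 g/mol.
Moles FeO per formula unit = 1 Fe ÷ 1 = 1.0000.
FeO fraction = (1.0000 × 71.844) / 248.087 = 71.844/248.087 = 0.2896.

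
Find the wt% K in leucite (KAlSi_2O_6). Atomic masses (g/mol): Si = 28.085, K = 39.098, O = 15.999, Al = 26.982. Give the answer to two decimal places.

Formula mass = 1·39.098 + 1·26.982 + 2·28.085 + 6·15.999 = 218.244 g/mol, of which 39.098 g is K.
So K makes up 39.098/218.244 = 0.1791 of the mass, i.e. 17.91%.

17.91 wt%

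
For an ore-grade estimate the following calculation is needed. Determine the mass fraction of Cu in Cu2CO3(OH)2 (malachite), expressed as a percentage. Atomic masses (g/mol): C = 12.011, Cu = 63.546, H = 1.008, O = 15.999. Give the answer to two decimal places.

57.48 weight percent

Molar mass of Cu2CO3(OH)2: 2×63.546 + 1×12.011 + 5×15.999 + 2×1.008 = 221.114 g/mol.
Mass of Cu per formula unit: 2 × 63.546 = 127.092 g.
Weight fraction Cu = 127.092 / 221.114 = 0.5748.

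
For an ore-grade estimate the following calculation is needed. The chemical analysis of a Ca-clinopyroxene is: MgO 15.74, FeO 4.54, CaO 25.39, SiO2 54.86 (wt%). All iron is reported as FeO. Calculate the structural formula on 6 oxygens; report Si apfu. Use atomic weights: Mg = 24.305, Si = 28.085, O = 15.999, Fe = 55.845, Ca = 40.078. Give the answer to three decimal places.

MgO (M=40.304): mol = 0.39053; Mg = 0.39053, O = 0.39053.
FeO (M=71.844): mol = 0.06319; Fe = 0.06319, O = 0.06319.
CaO (M=56.077): mol = 0.45277; Ca = 0.45277, O = 0.45277.
SiO2 (M=60.083): mol = 0.91307; Si = 0.91307, O = 1.82614.
ΣO = 2.73263; factor = 6/ΣO = 2.19569.
Si apfu = 0.91307 × 2.19569 = 2.005.

2.005 Si apfu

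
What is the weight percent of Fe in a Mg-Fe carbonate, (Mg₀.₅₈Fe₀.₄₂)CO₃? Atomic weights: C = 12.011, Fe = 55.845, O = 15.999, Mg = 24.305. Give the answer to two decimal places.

24.04 wt%

Molar mass of (Mg₀.₅₈Fe₀.₄₂)CO₃: 0.58×24.305 + 0.42×55.845 + 1×12.011 + 3×15.999 = 97.560 g/mol.
Mass of Fe per formula unit: 0.42 × 55.845 = 23.455 g.
Weight fraction Fe = 23.455 / 97.560 = 0.2404.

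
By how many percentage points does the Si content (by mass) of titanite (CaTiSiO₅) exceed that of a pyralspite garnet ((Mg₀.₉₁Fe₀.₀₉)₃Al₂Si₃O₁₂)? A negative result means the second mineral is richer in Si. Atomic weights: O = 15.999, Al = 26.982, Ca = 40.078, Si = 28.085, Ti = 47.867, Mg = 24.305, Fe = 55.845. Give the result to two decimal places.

M(CaTiSiO₅) = 196.025 g/mol, so wt% Si = 28.085/196.025 × 100 = 14.33%.
M((Mg₀.₉₁Fe₀.₀₉)₃Al₂Si₃O₁₂) = 411.638 g/mol, so wt% Si = 84.255/411.638 × 100 = 20.47%.
14.33 − 20.47 = -6.14 pp.

-6.14 percentage points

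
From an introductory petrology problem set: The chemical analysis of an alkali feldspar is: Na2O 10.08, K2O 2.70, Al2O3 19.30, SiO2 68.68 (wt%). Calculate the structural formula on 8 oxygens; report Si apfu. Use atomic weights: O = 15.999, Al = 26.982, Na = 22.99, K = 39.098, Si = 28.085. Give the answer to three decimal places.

3.003 Si apfu

Na2O (M=61.979): mol = 0.16264; Na = 0.32528, O = 0.16264.
K2O (M=94.195): mol = 0.02866; K = 0.05732, O = 0.02866.
Al2O3 (M=101.961): mol = 0.18929; Al = 0.37858, O = 0.56787.
SiO2 (M=60.083): mol = 1.14309; Si = 1.14309, O = 2.28618.
ΣO = 3.04535; factor = 8/ΣO = 2.62696.
Si apfu = 1.14309 × 2.62696 = 3.003.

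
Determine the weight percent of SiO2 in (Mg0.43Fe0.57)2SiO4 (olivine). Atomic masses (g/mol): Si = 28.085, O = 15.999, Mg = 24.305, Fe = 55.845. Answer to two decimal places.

34.01 wt%

M((Mg0.43Fe0.57)2SiO4) = 176.647 g/mol; M(SiO2) = 60.083 g/mol.
Moles SiO2 per formula unit = 1 Si ÷ 1 = 1.0000.
SiO2 fraction = (1.0000 × 60.083) / 176.647 = 60.083/176.647 = 0.3401.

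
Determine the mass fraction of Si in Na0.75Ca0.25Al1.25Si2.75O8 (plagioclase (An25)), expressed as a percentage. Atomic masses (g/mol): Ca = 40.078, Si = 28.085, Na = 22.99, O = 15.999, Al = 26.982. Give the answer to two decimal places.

29.01 mass %

Formula mass = 0.75×22.99 + 0.25×40.078 + 1.25×26.982 + 2.75×28.085 + 8×15.999 = 266.215 g/mol, of which 77.234 g is Si.
So Si makes up 77.234/266.215 = 0.2901 of the mass, i.e. 29.01%.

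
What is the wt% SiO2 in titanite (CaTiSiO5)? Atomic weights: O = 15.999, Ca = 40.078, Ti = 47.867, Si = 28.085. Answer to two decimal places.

30.65 wt%

M(CaTiSiO5) = 196.025 g/mol; M(SiO2) = 60.083 g/mol.
Moles SiO2 per formula unit = 1 Si ÷ 1 = 1.0000.
SiO2 fraction = (1.0000 × 60.083) / 196.025 = 60.083/196.025 = 0.3065.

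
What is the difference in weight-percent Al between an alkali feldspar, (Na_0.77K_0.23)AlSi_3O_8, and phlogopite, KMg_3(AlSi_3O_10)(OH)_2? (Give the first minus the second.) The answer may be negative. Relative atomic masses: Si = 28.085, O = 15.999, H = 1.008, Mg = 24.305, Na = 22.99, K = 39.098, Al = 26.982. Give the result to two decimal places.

First mineral: 26.982 g Al in 265.924 g formula = 10.15 wt% Al.
Second mineral: 26.982 g Al in 417.254 g formula = 6.47 wt% Al.
10.15% − 6.47% gives a difference of 3.68 percentage points.

3.68 percentage points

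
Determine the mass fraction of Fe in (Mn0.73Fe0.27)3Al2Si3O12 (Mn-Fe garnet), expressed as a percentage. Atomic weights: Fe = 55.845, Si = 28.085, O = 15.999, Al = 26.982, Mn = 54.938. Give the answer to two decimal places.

9.12 weight percent

Molar mass of (Mn0.73Fe0.27)3Al2Si3O12: 2.19×54.938 + 0.81×55.845 + 2×26.982 + 3×28.085 + 12×15.999 = 495.756 g/mol.
Mass of Fe per formula unit: 0.81 × 55.845 = 45.234 g.
Weight fraction Fe = 45.234 / 495.756 = 0.0912.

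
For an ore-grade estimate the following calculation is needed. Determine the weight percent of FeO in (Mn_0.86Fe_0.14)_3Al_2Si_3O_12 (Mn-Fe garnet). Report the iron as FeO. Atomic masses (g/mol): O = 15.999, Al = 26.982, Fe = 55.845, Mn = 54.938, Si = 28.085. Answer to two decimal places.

6.09 wt%

Molar mass of (Mn_0.86Fe_0.14)_3Al_2Si_3O_12 = 2.58*54.938 + 0.42*55.845 + 2*26.982 + 3*28.085 + 12*15.999 = 495.402 g/mol.
Each formula unit contains 0.42 Fe, equivalent to 0.42/1 = 0.4200 mol FeO.
M(FeO) = 1×55.845 + 1×15.999 = 71.844 g/mol.
Mass of FeO per formula unit = 0.4200 × 71.844 = 30.174 g.
FeO wt% = 30.174 / 495.402 × 100 = 6.09%.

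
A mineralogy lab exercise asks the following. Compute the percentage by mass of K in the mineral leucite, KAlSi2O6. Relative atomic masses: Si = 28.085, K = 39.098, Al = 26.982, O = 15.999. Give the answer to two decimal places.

Molar mass of KAlSi2O6: 1·39.098 + 1·26.982 + 2·28.085 + 6·15.999 = 218.244 g/mol.
Mass of K per formula unit: 1 × 39.098 = 39.098 g.
Weight fraction K = 39.098 / 218.244 = 0.1791.

17.91 weight percent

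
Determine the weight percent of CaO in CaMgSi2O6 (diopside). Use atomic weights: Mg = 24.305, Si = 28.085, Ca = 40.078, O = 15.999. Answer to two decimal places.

Molar mass of CaMgSi2O6 = 1×40.078 + 1×24.305 + 2×28.085 + 6×15.999 = 216.547 g/mol.
Each formula unit contains 1 Ca, equivalent to 1/1 = 1.0000 mol CaO.
M(CaO) = 1×40.078 + 1×15.999 = 56.077 g/mol.
Mass of CaO per formula unit = 1.0000 × 56.077 = 56.077 g.
CaO wt% = 56.077 / 216.547 × 100 = 25.90%.

25.90 wt%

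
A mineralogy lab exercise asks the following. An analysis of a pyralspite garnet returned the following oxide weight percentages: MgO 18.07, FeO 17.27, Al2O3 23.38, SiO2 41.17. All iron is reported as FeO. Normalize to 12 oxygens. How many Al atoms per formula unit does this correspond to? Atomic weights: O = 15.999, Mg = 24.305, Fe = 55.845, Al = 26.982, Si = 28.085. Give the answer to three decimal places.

MgO (M=40.304): mol = 0.44834; Mg = 0.44834, O = 0.44834.
FeO (M=71.844): mol = 0.24038; Fe = 0.24038, O = 0.24038.
Al2O3 (M=101.961): mol = 0.22930; Al = 0.45860, O = 0.68790.
SiO2 (M=60.083): mol = 0.68522; Si = 0.68522, O = 1.37044.
ΣO = 2.74706; factor = 12/ΣO = 4.36831.
Al apfu = 0.45860 × 4.36831 = 2.003.

2.003 Al apfu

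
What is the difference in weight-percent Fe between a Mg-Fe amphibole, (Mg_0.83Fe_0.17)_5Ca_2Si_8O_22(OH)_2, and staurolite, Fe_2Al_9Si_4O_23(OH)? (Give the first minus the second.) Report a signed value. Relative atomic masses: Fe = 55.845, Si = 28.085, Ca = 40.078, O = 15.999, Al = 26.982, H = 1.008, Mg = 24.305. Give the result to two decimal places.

Fe in (Mg_0.83Fe_0.17)_5Ca_2Si_8O_22(OH)_2: molar mass 839.162 g/mol; 0.85×55.845 = 47.468 g → 5.66 wt%.
Fe in Fe_2Al_9Si_4O_23(OH): molar mass 851.852 g/mol; 2×55.845 = 111.690 g → 13.11 wt%.
Difference = 5.66 − 13.11 = -7.45 percentage points.

-7.45 percentage points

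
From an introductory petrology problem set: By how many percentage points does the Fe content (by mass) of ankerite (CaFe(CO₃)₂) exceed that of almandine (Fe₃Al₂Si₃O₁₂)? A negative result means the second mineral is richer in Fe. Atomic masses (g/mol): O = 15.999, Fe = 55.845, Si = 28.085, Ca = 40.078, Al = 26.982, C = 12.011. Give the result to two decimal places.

M(CaFe(CO₃)₂) = 215.939 g/mol, so wt% Fe = 55.845/215.939 × 100 = 25.86%.
M(Fe₃Al₂Si₃O₁₂) = 497.742 g/mol, so wt% Fe = 167.535/497.742 × 100 = 33.66%.
25.86 − 33.66 = -7.80 pp.

-7.80 percentage points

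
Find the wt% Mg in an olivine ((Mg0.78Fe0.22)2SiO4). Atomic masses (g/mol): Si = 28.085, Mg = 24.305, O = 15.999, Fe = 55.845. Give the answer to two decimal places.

Formula mass = 1.56·24.305 + 0.44·55.845 + 1·28.085 + 4·15.999 = 154.569 g/mol, of which 37.916 g is Mg.
So Mg makes up 37.916/154.569 = 0.2453 of the mass, i.e. 24.53%.

24.53 wt%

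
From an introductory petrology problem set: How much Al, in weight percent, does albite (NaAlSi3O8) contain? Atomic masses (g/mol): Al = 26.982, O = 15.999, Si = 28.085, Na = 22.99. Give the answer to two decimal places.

Formula mass = 1*22.99 + 1*26.982 + 3*28.085 + 8*15.999 = 262.219 g/mol, of which 26.982 g is Al.
So Al makes up 26.982/262.219 = 0.1029 of the mass, i.e. 10.29%.

10.29 weight percent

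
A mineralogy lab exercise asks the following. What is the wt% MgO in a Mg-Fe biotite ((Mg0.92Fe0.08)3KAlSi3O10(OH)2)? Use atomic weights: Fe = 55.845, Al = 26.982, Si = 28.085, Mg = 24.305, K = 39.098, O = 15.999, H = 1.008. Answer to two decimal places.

26.18 wt%

Formula mass = 424.824 g/mol.
2.76 Mg → 2.7600 mol MgO per formula unit; M(MgO) = 40.304, so MgO mass = 111.239 g.
111.239/424.824 × 100 = 26.18 wt%.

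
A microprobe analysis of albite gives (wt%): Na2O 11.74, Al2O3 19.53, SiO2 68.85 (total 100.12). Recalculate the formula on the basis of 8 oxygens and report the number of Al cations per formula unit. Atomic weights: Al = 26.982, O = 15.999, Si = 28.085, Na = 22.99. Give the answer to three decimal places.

1.003 Al apfu

11.74 wt% Na2O ÷ 61.979 g/mol = 0.18942 mol, giving 0.37884 Na and 0.18942 O.
19.53 wt% Al2O3 ÷ 101.961 g/mol = 0.19154 mol, giving 0.38308 Al and 0.57462 O.
68.85 wt% SiO2 ÷ 60.083 g/mol = 1.14591 mol, giving 1.14591 Si and 2.29182 O.
Oxygen sums to 3.05586; scaling by 8/3.05586 = 2.61792 puts the formula on 8 O.
Al: 0.38308 × 2.61792 = 1.003 atoms per formula unit.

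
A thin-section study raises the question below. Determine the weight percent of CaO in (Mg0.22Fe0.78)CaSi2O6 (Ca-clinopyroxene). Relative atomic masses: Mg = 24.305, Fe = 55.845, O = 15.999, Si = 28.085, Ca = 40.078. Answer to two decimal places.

23.25 wt%

Molar mass of (Mg0.22Fe0.78)CaSi2O6 = 0.22·24.305 + 0.78·55.845 + 1·40.078 + 2·28.085 + 6·15.999 = 241.148 g/mol.
Each formula unit contains 1 Ca, equivalent to 1/1 = 1.0000 mol CaO.
M(CaO) = 1×40.078 + 1×15.999 = 56.077 g/mol.
Mass of CaO per formula unit = 1.0000 × 56.077 = 56.077 g.
CaO wt% = 56.077 / 241.148 × 100 = 23.25%.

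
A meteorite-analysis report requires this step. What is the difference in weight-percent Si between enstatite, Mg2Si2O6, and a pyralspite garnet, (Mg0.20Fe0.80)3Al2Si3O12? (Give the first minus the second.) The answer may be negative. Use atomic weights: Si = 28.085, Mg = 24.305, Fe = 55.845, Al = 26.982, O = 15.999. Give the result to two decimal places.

10.38 percentage points

Si in Mg2Si2O6: molar mass 200.774 g/mol; 2×28.085 = 56.170 g → 27.98 wt%.
Si in (Mg0.20Fe0.80)3Al2Si3O12: molar mass 478.818 g/mol; 3×28.085 = 84.255 g → 17.60 wt%.
Difference = 27.98 − 17.60 = 10.38 percentage points.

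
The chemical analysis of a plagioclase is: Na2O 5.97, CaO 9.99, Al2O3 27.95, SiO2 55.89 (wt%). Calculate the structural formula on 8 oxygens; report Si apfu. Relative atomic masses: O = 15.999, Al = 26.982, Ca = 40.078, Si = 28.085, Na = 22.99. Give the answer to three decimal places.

Na2O: 5.97/61.979 = 0.09632 mol → 0.19264 mol Na, 0.09632 mol O.
CaO: 9.99/56.077 = 0.17815 mol → 0.17815 mol Ca, 0.17815 mol O.
Al2O3: 27.95/101.961 = 0.27412 mol → 0.54824 mol Al, 0.82236 mol O.
SiO2: 55.89/60.083 = 0.93021 mol → 0.93021 mol Si, 1.86042 mol O.
Total oxygen = 2.95725 mol. Normalization factor = 8/2.95725 = 2.70522.
Si per 8 O = 0.93021 × 2.70522 = 2.516.

2.516 Si apfu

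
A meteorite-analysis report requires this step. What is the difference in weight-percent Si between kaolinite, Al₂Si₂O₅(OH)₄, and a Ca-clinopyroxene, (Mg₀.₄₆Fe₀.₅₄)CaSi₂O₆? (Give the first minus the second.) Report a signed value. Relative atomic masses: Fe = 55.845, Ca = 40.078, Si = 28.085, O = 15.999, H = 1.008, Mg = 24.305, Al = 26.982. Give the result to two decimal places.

-2.29 percentage points

First mineral: 56.170 g Si in 258.157 g formula = 21.76 wt% Si.
Second mineral: 56.170 g Si in 233.579 g formula = 24.05 wt% Si.
21.76% − 24.05% gives a difference of -2.29 percentage points.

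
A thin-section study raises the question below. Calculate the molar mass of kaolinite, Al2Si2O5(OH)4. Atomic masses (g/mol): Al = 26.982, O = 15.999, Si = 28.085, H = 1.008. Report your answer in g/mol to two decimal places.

258.16 g/mol

Al: 2 × 26.982 = 53.9640
Si: 2 × 28.085 = 56.1700
O: 9 × 15.999 = 143.9910
H: 4 × 1.008 = 4.0320
Summing the contributions gives the formula mass.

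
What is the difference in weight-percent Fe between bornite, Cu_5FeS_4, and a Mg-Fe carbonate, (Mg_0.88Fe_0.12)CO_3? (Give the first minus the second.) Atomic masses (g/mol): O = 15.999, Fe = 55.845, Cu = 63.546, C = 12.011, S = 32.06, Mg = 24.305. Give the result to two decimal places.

Fe in Cu_5FeS_4: molar mass 501.815 g/mol; 1×55.845 = 55.845 g → 11.13 wt%.
Fe in (Mg_0.88Fe_0.12)CO_3: molar mass 88.098 g/mol; 0.12×55.845 = 6.701 g → 7.61 wt%.
Difference = 11.13 − 7.61 = 3.52 percentage points.

3.52 percentage points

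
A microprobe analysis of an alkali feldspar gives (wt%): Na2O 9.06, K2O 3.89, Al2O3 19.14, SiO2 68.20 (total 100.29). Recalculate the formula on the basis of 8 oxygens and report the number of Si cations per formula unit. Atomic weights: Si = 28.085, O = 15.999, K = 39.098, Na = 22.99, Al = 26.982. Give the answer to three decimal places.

Na2O (M=61.979): mol = 0.14618; Na = 0.29236, O = 0.14618.
K2O (M=94.195): mol = 0.04130; K = 0.08260, O = 0.04130.
Al2O3 (M=101.961): mol = 0.18772; Al = 0.37544, O = 0.56316.
SiO2 (M=60.083): mol = 1.13510; Si = 1.13510, O = 2.27020.
ΣO = 3.02084; factor = 8/ΣO = 2.64827.
Si apfu = 1.13510 × 2.64827 = 3.006.

3.006 Si apfu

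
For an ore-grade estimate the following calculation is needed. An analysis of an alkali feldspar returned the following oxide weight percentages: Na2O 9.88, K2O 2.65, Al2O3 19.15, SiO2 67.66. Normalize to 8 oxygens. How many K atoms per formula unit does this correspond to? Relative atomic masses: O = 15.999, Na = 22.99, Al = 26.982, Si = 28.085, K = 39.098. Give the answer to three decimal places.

0.150 K apfu

Na2O: 9.88/61.979 = 0.15941 mol → 0.31882 mol Na, 0.15941 mol O.
K2O: 2.65/94.195 = 0.02813 mol → 0.05626 mol K, 0.02813 mol O.
Al2O3: 19.15/101.961 = 0.18782 mol → 0.37564 mol Al, 0.56346 mol O.
SiO2: 67.66/60.083 = 1.12611 mol → 1.12611 mol Si, 2.25222 mol O.
Total oxygen = 3.00322 mol. Normalization factor = 8/3.00322 = 2.66381.
K per 8 O = 0.05626 × 2.66381 = 0.150.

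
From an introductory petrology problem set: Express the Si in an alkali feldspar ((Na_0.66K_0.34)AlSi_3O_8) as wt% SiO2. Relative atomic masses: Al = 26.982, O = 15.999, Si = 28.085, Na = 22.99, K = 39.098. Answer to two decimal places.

Molar mass of (Na_0.66K_0.34)AlSi_3O_8 = 0.66·22.99 + 0.34·39.098 + 1·26.982 + 3·28.085 + 8·15.999 = 267.696 g/mol.
Each formula unit contains 3 Si, equivalent to 3/1 = 3.0000 mol SiO2.
M(SiO2) = 1×28.085 + 2×15.999 = 60.083 g/mol.
Mass of SiO2 per formula unit = 3.0000 × 60.083 = 180.249 g.
SiO2 wt% = 180.249 / 267.696 × 100 = 67.33%.

67.33 wt%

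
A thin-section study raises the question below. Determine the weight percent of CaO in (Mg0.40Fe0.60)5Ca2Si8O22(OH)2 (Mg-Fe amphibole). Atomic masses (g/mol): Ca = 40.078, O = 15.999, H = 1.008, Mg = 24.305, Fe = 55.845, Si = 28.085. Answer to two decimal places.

12.37 wt%

M((Mg0.40Fe0.60)5Ca2Si8O22(OH)2) = 906.973 g/mol; M(CaO) = 56.077 g/mol.
Moles CaO per formula unit = 2 Ca ÷ 1 = 2.0000.
CaO fraction = (2.0000 × 56.077) / 906.973 = 112.154/906.973 = 0.1237.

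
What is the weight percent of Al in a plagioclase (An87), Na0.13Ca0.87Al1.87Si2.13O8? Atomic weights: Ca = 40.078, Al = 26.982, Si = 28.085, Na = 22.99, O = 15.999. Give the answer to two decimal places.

18.27 weight percent

Molar mass of Na0.13Ca0.87Al1.87Si2.13O8: 0.13×22.99 + 0.87×40.078 + 1.87×26.982 + 2.13×28.085 + 8×15.999 = 276.126 g/mol.
Mass of Al per formula unit: 1.87 × 26.982 = 50.456 g.
Weight fraction Al = 50.456 / 276.126 = 0.1827.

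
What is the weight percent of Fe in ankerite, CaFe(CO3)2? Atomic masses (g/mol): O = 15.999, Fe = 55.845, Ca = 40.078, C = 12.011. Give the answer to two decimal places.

Formula mass = 1×40.078 + 1×55.845 + 2×12.011 + 6×15.999 = 215.939 g/mol, of which 55.845 g is Fe.
So Fe makes up 55.845/215.939 = 0.2586 of the mass, i.e. 25.86%.

25.86 weight percent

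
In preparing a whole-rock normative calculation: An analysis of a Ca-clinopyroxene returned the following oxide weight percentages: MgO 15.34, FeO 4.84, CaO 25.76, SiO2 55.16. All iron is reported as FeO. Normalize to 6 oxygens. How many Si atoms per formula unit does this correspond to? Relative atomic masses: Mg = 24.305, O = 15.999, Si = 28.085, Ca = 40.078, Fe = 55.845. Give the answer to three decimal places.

2.008 Si apfu

MgO (M=40.304): mol = 0.38061; Mg = 0.38061, O = 0.38061.
FeO (M=71.844): mol = 0.06737; Fe = 0.06737, O = 0.06737.
CaO (M=56.077): mol = 0.45937; Ca = 0.45937, O = 0.45937.
SiO2 (M=60.083): mol = 0.91806; Si = 0.91806, O = 1.83612.
ΣO = 2.74347; factor = 6/ΣO = 2.18701.
Si apfu = 0.91806 × 2.18701 = 2.008.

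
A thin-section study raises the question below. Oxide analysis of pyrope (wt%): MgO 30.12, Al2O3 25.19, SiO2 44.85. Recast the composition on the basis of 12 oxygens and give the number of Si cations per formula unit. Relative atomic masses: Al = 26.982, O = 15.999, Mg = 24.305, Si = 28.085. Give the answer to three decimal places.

3.004 Si apfu

MgO (M=40.304): mol = 0.74732; Mg = 0.74732, O = 0.74732.
Al2O3 (M=101.961): mol = 0.24706; Al = 0.49412, O = 0.74118.
SiO2 (M=60.083): mol = 0.74647; Si = 0.74647, O = 1.49294.
ΣO = 2.98144; factor = 12/ΣO = 4.02490.
Si apfu = 0.74647 × 4.02490 = 3.004.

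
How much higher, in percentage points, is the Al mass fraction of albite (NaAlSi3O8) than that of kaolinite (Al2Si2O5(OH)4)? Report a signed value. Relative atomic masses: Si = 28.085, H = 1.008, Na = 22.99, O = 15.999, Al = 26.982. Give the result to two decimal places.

-10.61 percentage points

Al in NaAlSi3O8: molar mass 262.219 g/mol; 1×26.982 = 26.982 g → 10.29 wt%.
Al in Al2Si2O5(OH)4: molar mass 258.157 g/mol; 2×26.982 = 53.964 g → 20.90 wt%.
Difference = 10.29 − 20.90 = -10.61 percentage points.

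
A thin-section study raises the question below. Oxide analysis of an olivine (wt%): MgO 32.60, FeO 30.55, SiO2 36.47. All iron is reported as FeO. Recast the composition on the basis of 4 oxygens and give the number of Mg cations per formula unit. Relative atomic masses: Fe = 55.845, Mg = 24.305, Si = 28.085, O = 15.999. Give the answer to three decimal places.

1.322 Mg apfu

MgO (M=40.304): mol = 0.80885; Mg = 0.80885, O = 0.80885.
FeO (M=71.844): mol = 0.42523; Fe = 0.42523, O = 0.42523.
SiO2 (M=60.083): mol = 0.60699; Si = 0.60699, O = 1.21398.
ΣO = 2.44806; factor = 4/ΣO = 1.63395.
Mg apfu = 0.80885 × 1.63395 = 1.322.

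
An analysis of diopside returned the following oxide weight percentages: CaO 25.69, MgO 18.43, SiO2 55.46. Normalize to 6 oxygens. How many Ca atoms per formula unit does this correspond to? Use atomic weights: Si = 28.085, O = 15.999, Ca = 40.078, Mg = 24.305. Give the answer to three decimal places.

0.995 Ca apfu

CaO (M=56.077): mol = 0.45812; Ca = 0.45812, O = 0.45812.
MgO (M=40.304): mol = 0.45727; Mg = 0.45727, O = 0.45727.
SiO2 (M=60.083): mol = 0.92306; Si = 0.92306, O = 1.84612.
ΣO = 2.76151; factor = 6/ΣO = 2.17272.
Ca apfu = 0.45812 × 2.17272 = 0.995.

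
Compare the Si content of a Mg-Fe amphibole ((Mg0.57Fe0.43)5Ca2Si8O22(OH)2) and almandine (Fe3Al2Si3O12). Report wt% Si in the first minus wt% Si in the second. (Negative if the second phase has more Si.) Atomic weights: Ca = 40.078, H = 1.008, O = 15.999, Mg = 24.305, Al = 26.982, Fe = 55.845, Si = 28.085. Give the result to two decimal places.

8.60 percentage points

Si in (Mg0.57Fe0.43)5Ca2Si8O22(OH)2: molar mass 880.164 g/mol; 8×28.085 = 224.680 g → 25.53 wt%.
Si in Fe3Al2Si3O12: molar mass 497.742 g/mol; 3×28.085 = 84.255 g → 16.93 wt%.
Difference = 25.53 − 16.93 = 8.60 percentage points.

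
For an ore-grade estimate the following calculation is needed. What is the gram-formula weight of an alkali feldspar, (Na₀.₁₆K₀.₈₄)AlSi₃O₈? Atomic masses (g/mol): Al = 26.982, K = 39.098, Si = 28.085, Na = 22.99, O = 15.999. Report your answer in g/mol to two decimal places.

The formula mass is the sum 0.16*22.99 + 0.84*39.098 + 1*26.982 + 3*28.085 + 8*15.999.

275.75 g/mol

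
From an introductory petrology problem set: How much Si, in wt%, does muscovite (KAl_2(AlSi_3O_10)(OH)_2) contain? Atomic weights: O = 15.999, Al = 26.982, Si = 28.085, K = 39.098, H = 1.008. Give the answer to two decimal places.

M(KAl_2(AlSi_3O_10)(OH)_2) = 398.303 g/mol.
Si contributes 3 × 28.085 = 84.255 g per mole.
84.255/398.303 = 0.2115 → 21.15%.

21.15 wt%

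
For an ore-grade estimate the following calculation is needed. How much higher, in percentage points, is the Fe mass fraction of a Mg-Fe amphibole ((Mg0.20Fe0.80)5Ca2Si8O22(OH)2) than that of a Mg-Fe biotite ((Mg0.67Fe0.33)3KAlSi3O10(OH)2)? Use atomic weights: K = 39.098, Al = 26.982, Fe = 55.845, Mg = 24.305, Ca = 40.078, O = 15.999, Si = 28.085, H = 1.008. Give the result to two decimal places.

M((Mg0.20Fe0.80)5Ca2Si8O22(OH)2) = 938.513 g/mol, so wt% Fe = 223.380/938.513 × 100 = 23.80%.
M((Mg0.67Fe0.33)3KAlSi3O10(OH)2) = 448.479 g/mol, so wt% Fe = 55.287/448.479 × 100 = 12.33%.
23.80 − 12.33 = 11.47 pp.

11.47 percentage points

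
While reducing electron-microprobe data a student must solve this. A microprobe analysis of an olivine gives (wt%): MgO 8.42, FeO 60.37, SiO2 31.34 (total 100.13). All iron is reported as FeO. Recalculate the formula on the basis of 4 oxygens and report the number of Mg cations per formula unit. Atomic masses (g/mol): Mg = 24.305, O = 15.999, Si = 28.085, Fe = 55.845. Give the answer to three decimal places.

8.42 wt% MgO ÷ 40.304 g/mol = 0.20891 mol, giving 0.20891 Mg and 0.20891 O.
60.37 wt% FeO ÷ 71.844 g/mol = 0.84029 mol, giving 0.84029 Fe and 0.84029 O.
31.34 wt% SiO2 ÷ 60.083 g/mol = 0.52161 mol, giving 0.52161 Si and 1.04322 O.
Oxygen sums to 2.09242; scaling by 4/2.09242 = 1.91166 puts the formula on 4 O.
Mg: 0.20891 × 1.91166 = 0.399 atoms per formula unit.

0.399 Mg apfu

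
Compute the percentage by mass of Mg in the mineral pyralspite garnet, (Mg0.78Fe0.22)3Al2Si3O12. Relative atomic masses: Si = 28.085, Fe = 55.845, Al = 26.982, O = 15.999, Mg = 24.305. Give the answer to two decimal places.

13.42 weight percent

Molar mass of (Mg0.78Fe0.22)3Al2Si3O12: 2.34·24.305 + 0.66·55.845 + 2·26.982 + 3·28.085 + 12·15.999 = 423.938 g/mol.
Mass of Mg per formula unit: 2.34 × 24.305 = 56.874 g.
Weight fraction Mg = 56.874 / 423.938 = 0.1342.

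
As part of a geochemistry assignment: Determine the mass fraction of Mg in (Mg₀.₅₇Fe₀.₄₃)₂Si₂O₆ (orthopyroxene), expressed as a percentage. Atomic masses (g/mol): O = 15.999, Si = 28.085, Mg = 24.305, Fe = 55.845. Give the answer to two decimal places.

12.16 mass %

Formula mass = 1.14*24.305 + 0.86*55.845 + 2*28.085 + 6*15.999 = 227.898 g/mol, of which 27.708 g is Mg.
So Mg makes up 27.708/227.898 = 0.1216 of the mass, i.e. 12.16%.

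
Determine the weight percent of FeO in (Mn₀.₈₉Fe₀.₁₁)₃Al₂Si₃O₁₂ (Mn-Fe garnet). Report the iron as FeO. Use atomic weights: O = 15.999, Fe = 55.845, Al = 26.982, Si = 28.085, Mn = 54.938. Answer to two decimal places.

4.79 wt%

M((Mn₀.₈₉Fe₀.₁₁)₃Al₂Si₃O₁₂) = 495.320 g/mol; M(FeO) = 71.844 g/mol.
Moles FeO per formula unit = 0.33 Fe ÷ 1 = 0.3300.
FeO fraction = (0.3300 × 71.844) / 495.320 = 23.709/495.320 = 0.0479.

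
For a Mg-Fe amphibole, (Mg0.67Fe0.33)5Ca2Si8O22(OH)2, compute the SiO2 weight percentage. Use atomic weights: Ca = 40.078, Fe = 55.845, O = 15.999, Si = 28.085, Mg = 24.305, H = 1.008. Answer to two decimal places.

55.61 wt%

Formula mass = 864.394 g/mol.
8 Si → 8.0000 mol SiO2 per formula unit; M(SiO2) = 60.083, so SiO2 mass = 480.664 g.
480.664/864.394 × 100 = 55.61 wt%.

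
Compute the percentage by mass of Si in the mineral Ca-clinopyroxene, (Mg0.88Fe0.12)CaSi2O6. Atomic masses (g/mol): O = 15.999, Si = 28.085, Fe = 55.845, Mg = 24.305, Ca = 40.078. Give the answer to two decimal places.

Formula mass = 0.88×24.305 + 0.12×55.845 + 1×40.078 + 2×28.085 + 6×15.999 = 220.332 g/mol, of which 56.170 g is Si.
So Si makes up 56.170/220.332 = 0.2549 of the mass, i.e. 25.49%.

25.49 wt%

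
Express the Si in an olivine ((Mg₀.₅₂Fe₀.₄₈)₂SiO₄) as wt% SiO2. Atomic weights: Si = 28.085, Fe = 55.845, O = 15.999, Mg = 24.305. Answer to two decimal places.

35.14 wt%

Formula mass = 170.969 g/mol.
1 Si → 1.0000 mol SiO2 per formula unit; M(SiO2) = 60.083, so SiO2 mass = 60.083 g.
60.083/170.969 × 100 = 35.14 wt%.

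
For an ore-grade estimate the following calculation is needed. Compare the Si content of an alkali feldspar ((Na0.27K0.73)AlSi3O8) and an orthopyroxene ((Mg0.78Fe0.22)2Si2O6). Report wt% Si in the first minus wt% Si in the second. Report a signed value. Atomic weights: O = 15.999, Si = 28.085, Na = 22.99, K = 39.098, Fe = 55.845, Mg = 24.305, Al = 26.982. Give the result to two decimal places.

4.58 percentage points

First mineral: 84.255 g Si in 273.978 g formula = 30.75 wt% Si.
Second mineral: 56.170 g Si in 214.652 g formula = 26.17 wt% Si.
30.75% − 26.17% gives a difference of 4.58 percentage points.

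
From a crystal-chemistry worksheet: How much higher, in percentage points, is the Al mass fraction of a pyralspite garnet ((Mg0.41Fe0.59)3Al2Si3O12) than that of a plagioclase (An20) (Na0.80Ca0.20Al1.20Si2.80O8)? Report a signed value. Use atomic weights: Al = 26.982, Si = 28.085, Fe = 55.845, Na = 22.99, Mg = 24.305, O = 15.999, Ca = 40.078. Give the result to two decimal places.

First mineral: 53.964 g Al in 458.948 g formula = 11.76 wt% Al.
Second mineral: 32.378 g Al in 265.416 g formula = 12.20 wt% Al.
11.76% − 12.20% gives a difference of -0.44 percentage points.

-0.44 percentage points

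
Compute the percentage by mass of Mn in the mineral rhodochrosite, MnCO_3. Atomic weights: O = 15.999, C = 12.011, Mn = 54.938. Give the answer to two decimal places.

47.79 weight percent

M(MnCO_3) = 114.946 g/mol.
Mn contributes 1 × 54.938 = 54.938 g per mole.
54.938/114.946 = 0.4779 → 47.79%.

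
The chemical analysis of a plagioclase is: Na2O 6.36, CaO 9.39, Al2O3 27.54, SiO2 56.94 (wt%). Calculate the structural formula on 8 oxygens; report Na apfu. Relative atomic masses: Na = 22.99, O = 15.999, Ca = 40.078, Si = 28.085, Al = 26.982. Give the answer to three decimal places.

Na2O: 6.36/61.979 = 0.10262 mol → 0.20524 mol Na, 0.10262 mol O.
CaO: 9.39/56.077 = 0.16745 mol → 0.16745 mol Ca, 0.16745 mol O.
Al2O3: 27.54/101.961 = 0.27010 mol → 0.54020 mol Al, 0.81030 mol O.
SiO2: 56.94/60.083 = 0.94769 mol → 0.94769 mol Si, 1.89538 mol O.
Total oxygen = 2.97575 mol. Normalization factor = 8/2.97575 = 2.68840.
Na per 8 O = 0.20524 × 2.68840 = 0.552.

0.552 Na apfu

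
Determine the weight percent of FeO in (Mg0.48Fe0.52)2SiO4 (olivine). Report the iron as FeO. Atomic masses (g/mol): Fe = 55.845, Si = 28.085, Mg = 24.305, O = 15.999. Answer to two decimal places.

43.07 wt%

Formula mass = 173.493 g/mol.
1.04 Fe → 1.0400 mol FeO per formula unit; M(FeO) = 71.844, so FeO mass = 74.718 g.
74.718/173.493 × 100 = 43.07 wt%.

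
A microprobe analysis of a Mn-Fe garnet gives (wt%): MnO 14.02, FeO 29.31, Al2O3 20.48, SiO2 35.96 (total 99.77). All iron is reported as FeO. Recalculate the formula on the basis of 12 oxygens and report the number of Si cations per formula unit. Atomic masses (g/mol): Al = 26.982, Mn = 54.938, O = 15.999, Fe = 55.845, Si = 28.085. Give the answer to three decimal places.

2.986 Si apfu

14.02 wt% MnO ÷ 70.937 g/mol = 0.19764 mol, giving 0.19764 Mn and 0.19764 O.
29.31 wt% FeO ÷ 71.844 g/mol = 0.40797 mol, giving 0.40797 Fe and 0.40797 O.
20.48 wt% Al2O3 ÷ 101.961 g/mol = 0.20086 mol, giving 0.40172 Al and 0.60258 O.
35.96 wt% SiO2 ÷ 60.083 g/mol = 0.59851 mol, giving 0.59851 Si and 1.19702 O.
Oxygen sums to 2.40521; scaling by 12/2.40521 = 4.98917 puts the formula on 12 O.
Si: 0.59851 × 4.98917 = 2.986 atoms per formula unit.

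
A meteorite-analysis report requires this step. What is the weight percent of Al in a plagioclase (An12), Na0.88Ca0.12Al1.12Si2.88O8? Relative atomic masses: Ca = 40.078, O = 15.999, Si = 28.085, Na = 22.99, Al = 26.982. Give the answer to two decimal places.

11.44 weight percent

Formula mass = 0.88×22.99 + 0.12×40.078 + 1.12×26.982 + 2.88×28.085 + 8×15.999 = 264.137 g/mol, of which 30.220 g is Al.
So Al makes up 30.220/264.137 = 0.1144 of the mass, i.e. 11.44%.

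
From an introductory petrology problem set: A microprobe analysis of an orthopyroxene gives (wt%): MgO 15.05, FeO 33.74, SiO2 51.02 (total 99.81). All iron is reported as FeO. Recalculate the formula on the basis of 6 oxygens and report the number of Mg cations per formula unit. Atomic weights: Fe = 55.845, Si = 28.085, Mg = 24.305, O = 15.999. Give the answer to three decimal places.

MgO: 15.05/40.304 = 0.37341 mol → 0.37341 mol Mg, 0.37341 mol O.
FeO: 33.74/71.844 = 0.46963 mol → 0.46963 mol Fe, 0.46963 mol O.
SiO2: 51.02/60.083 = 0.84916 mol → 0.84916 mol Si, 1.69832 mol O.
Total oxygen = 2.54136 mol. Normalization factor = 6/2.54136 = 2.36094.
Mg per 6 O = 0.37341 × 2.36094 = 0.882.

0.882 Mg apfu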